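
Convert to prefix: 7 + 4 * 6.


'*' binds tighter: tree is (+ 7 (* 4 6))
Prefix: + 7 * 4 6


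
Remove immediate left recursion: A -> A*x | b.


Left-recursive alternatives: A*x; non-recursive: b
Introduce A': A -> bA', A' -> *xA' | ε


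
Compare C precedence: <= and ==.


'<=' is relational (level 7); '==' is equality (level 6)
Higher level binds tighter
'<=' has higher precedence than '=='


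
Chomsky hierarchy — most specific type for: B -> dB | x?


Right-linear: every RHS is a terminal or a terminal followed by one nonterminal
Classification: Type 3 (Regular)


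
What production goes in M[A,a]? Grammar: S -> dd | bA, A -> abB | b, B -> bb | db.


For [A, a]: 'a' ∈ FIRST(abB)
Entry: A -> abB


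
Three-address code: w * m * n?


Break into single-operator statements:
t1 = w * m
t2 = t1 * n


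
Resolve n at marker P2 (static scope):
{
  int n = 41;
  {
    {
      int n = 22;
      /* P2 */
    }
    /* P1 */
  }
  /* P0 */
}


n declared in the same block as P2
n = 22


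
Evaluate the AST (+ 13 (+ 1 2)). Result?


Evaluate inner: (+ 1 2) = 3
Evaluate root: (+ 13 3) = 16
Result: 16


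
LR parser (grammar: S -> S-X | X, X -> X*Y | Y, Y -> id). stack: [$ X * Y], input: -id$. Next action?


handle 'X*Y' on top
Action: reduce (X -> X*Y)


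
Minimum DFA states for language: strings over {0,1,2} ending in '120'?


Track the longest suffix of input matching a prefix of '120': 4 classes (prefixes of length 0..3)
Minimal DFA: 4 states


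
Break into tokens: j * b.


Scan left to right, longest-match per lexeme
Tokens: ID(j), OP(*), ID(b)


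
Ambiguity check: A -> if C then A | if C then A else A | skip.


dangling else: 'if C then if C then skip else skip' parses two ways
Ambiguous


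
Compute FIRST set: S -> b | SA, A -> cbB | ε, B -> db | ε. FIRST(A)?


Per alternative of A: FIRST(cbB) = {c}; FIRST(ε) = {ε}
FIRST(A) = {c, ε}


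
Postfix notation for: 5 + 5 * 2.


* has higher precedence, evaluate 5*2 first
Postfix: 5 5 2 * +


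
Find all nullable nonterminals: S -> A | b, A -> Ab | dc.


A nonterminal is nullable iff some alternative derives ε (directly, or every symbol in it is nullable)
Nullable: {}


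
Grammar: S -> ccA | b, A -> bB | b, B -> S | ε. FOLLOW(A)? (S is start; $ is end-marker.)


$ ∈ FOLLOW(S). For each A -> αBβ: add FIRST(β)\{ε} to FOLLOW(B); if β nullable, add FOLLOW(A).
FOLLOW(A) = {$}


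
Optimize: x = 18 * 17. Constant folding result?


18 * 17 = 306 at compile time
Optimized: x = 306


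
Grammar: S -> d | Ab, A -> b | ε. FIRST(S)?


Per alternative of S: FIRST(d) = {d}; FIRST(Ab) = {b}
FIRST(S) = {b, d}


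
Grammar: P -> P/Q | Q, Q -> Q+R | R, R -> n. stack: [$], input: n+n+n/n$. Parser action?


no handle on stack; shift 'n'
Action: shift


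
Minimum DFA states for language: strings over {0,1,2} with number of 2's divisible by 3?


Track (count of 2) mod 3: states 0..2, accept at 0
Minimal DFA: 3 states


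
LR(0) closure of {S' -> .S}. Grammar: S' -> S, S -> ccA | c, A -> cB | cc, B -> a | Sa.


Start: S' -> .S
For each item with dot before a nonterminal B, add B -> .γ for every B-production
Closure: [S' -> .S, S -> .ccA, S -> .c]


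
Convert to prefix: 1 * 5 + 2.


left-to-right (same/higher precedence on left): tree is (+ (* 1 5) 2)
Prefix: + * 1 5 2


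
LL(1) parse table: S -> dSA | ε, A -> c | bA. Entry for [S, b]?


For [S, b]: ε is nullable and 'b' ∈ FOLLOW(S)
Entry: S -> ε


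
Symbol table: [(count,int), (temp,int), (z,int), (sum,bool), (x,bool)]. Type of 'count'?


Lookup 'count' → type int


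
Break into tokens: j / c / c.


Scan left to right, longest-match per lexeme
Tokens: ID(j), OP(/), ID(c), OP(/), ID(c)


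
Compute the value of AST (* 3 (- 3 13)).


Evaluate inner: (- 3 13) = -10
Evaluate root: (* 3 -10) = -30
Result: -30


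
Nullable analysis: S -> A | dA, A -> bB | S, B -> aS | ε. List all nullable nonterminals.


A nonterminal is nullable iff some alternative derives ε (directly, or every symbol in it is nullable)
Nullable: {B}


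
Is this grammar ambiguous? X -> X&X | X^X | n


'n&n^n' has two parse trees (no precedence encoded between & and ^)
Ambiguous


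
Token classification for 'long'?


Pattern: reserved word
Type: KEYWORD


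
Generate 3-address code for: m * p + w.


Break into single-operator statements:
t1 = m * p
t2 = t1 + w


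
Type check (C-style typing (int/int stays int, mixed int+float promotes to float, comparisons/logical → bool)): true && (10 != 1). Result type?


Operand types: bool && bool
Rule: logical operators take bool operands and yield bool
Result type: bool


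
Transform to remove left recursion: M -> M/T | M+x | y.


Left-recursive alternatives: M/T, M+x; non-recursive: y
Introduce M': M -> yM', M' -> /TM' | +xM' | ε


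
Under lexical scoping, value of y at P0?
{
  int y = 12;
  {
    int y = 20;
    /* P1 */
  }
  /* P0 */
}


y declared in the same block as P0
y = 12


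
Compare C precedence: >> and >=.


'>>' is shift (level 8); '>=' is relational (level 7)
Higher level binds tighter
'>>' has higher precedence than '>='


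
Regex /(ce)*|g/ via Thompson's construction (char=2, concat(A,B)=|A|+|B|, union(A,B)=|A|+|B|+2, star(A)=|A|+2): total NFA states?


Syntax tree has 3 char leaf(s), 1 union(s), 1 star(s)
chars contribute 3×2 = 6; each union adds +2; each star adds +2
Total: 6 + 2 + 2 = 10 states


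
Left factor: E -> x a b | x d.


Common prefix: 'x'
Factored: E -> x E', E' -> a b | d


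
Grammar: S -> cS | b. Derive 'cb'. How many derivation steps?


Derivation: S => cS => cb
Steps: 2


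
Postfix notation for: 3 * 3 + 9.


Left to right (same or higher precedence on left)
Postfix: 3 3 * 9 +


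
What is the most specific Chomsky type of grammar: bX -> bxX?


LHS has context (more than one symbol) and |LHS| ≤ |RHS|
Classification: Type 1 (Context-Sensitive)


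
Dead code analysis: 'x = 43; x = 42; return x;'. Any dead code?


first assignment to x is overwritten before any read
Dead: 'x = 43'


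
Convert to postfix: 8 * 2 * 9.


Left to right (same or higher precedence on left)
Postfix: 8 2 * 9 *


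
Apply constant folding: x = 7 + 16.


7 + 16 = 23 at compile time
Optimized: x = 23


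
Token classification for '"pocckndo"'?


Pattern: double-quoted sequence
Type: STRING_LITERAL


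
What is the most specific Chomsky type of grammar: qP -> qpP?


LHS has context (more than one symbol) and |LHS| ≤ |RHS|
Classification: Type 1 (Context-Sensitive)


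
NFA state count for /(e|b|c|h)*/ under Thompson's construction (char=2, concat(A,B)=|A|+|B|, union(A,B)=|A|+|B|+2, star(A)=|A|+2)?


Syntax tree has 4 char leaf(s), 3 union(s), 1 star(s)
chars contribute 4×2 = 8; each union adds +2; each star adds +2
Total: 8 + 6 + 2 = 16 states


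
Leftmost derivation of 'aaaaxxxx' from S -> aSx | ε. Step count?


Derivation: S => aSx => aaSxx => aaaSxxx => aaaaSxxxx => aaaaxxxx
Steps: 5


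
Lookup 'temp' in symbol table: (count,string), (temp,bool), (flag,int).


Lookup 'temp' → type bool


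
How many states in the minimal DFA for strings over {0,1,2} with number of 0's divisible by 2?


Track (count of 0) mod 2: states 0..1, accept at 0
Minimal DFA: 2 states


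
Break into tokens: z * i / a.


Scan left to right, longest-match per lexeme
Tokens: ID(z), OP(*), ID(i), OP(/), ID(a)


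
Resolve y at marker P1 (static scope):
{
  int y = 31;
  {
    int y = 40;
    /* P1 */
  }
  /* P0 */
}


y declared in the same block as P1
y = 40


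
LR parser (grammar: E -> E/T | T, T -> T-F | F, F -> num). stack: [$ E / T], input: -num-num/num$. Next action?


'-' can extend T; shift to build T -> T-F
Action: shift


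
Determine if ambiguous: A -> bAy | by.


balanced b^n…y^n: each string has a unique parse
Unambiguous


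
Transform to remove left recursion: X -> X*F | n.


Left-recursive alternatives: X*F; non-recursive: n
Introduce X': X -> nX', X' -> *FX' | ε


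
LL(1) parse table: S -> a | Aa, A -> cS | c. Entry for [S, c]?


For [S, c]: 'c' ∈ FIRST(Aa)
Entry: S -> Aa


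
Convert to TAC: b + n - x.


Break into single-operator statements:
t1 = b + n
t2 = t1 - x


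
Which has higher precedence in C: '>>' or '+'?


'+' is additive (level 9); '>>' is shift (level 8)
Higher level binds tighter
'+' has higher precedence than '>>'


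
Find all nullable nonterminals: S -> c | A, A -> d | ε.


A nonterminal is nullable iff some alternative derives ε (directly, or every symbol in it is nullable)
Nullable: {A, S}


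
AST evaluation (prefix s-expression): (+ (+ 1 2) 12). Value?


Evaluate inner: (+ 1 2) = 3
Evaluate root: (+ 3 12) = 15
Result: 15


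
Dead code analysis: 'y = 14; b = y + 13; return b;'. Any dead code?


y is read by b's definition; b is returned
No dead code


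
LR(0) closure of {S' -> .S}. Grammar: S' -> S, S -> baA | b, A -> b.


Start: S' -> .S
For each item with dot before a nonterminal B, add B -> .γ for every B-production
Closure: [S' -> .S, S -> .baA, S -> .b]


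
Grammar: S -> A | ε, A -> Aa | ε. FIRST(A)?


Per alternative of A: FIRST(Aa) = {a}; FIRST(ε) = {ε}
FIRST(A) = {a, ε}


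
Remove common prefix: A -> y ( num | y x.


Common prefix: 'y'
Factored: A -> y A', A' -> ( num | x


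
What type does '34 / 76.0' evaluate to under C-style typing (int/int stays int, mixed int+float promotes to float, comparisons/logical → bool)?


Operand types: int / float
Rule: mixed int/float promotes to float; int/int stays int
Result type: float


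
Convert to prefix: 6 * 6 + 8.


left-to-right (same/higher precedence on left): tree is (+ (* 6 6) 8)
Prefix: + * 6 6 8


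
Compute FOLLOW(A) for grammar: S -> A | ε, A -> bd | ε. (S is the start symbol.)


$ ∈ FOLLOW(S). For each A -> αBβ: add FIRST(β)\{ε} to FOLLOW(B); if β nullable, add FOLLOW(A).
FOLLOW(A) = {$}


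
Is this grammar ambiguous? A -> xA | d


right-linear, alternatives start with distinct terminals 'x' vs 'd': unique leftmost derivation
Unambiguous


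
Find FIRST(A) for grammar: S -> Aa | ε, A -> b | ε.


Per alternative of A: FIRST(b) = {b}; FIRST(ε) = {ε}
FIRST(A) = {b, ε}


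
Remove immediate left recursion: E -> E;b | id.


Left-recursive alternatives: E;b; non-recursive: id
Introduce E': E -> idE', E' -> ;bE' | ε


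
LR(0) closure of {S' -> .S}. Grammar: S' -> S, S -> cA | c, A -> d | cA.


Start: S' -> .S
For each item with dot before a nonterminal B, add B -> .γ for every B-production
Closure: [S' -> .S, S -> .cA, S -> .c]


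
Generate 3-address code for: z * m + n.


Break into single-operator statements:
t1 = z * m
t2 = t1 + n


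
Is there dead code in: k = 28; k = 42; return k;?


first assignment to k is overwritten before any read
Dead: 'k = 28'


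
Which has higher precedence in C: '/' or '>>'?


'/' is multiplicative (level 10); '>>' is shift (level 8)
Higher level binds tighter
'/' has higher precedence than '>>'


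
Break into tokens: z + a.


Scan left to right, longest-match per lexeme
Tokens: ID(z), OP(+), ID(a)


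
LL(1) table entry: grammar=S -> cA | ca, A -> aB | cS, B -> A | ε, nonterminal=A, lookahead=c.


For [A, c]: 'c' ∈ FIRST(cS)
Entry: A -> cS


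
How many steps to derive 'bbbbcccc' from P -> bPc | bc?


Derivation: P => bPc => bbPcc => bbbPccc => bbbbcccc
Steps: 4


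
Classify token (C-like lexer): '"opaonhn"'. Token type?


Pattern: double-quoted sequence
Type: STRING_LITERAL


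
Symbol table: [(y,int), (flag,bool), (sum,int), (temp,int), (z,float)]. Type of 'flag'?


Lookup 'flag' → type bool


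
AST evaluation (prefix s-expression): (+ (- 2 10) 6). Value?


Evaluate inner: (- 2 10) = -8
Evaluate root: (+ -8 6) = -2
Result: -2


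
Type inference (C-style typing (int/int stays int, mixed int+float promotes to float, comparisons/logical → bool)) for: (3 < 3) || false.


Operand types: bool || bool
Rule: logical operators take bool operands and yield bool
Result type: bool


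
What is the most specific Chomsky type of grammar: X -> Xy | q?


Left-linear: every RHS is a terminal or one nonterminal followed by a terminal
Classification: Type 3 (Regular)


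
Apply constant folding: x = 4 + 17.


4 + 17 = 21 at compile time
Optimized: x = 21


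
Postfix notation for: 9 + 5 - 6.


Left to right (same or higher precedence on left)
Postfix: 9 5 + 6 -


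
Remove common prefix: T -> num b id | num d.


Common prefix: 'num'
Factored: T -> num T', T' -> b id | d


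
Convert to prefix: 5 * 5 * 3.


left-to-right (same/higher precedence on left): tree is (* (* 5 5) 3)
Prefix: * * 5 5 3


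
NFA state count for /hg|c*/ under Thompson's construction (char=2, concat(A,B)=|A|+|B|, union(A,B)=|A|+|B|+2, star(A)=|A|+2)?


Syntax tree has 3 char leaf(s), 1 union(s), 1 star(s)
chars contribute 3×2 = 6; each union adds +2; each star adds +2
Total: 6 + 2 + 2 = 10 states


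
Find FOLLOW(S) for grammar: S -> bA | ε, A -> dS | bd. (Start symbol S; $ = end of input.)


$ ∈ FOLLOW(S). For each A -> αBβ: add FIRST(β)\{ε} to FOLLOW(B); if β nullable, add FOLLOW(A).
FOLLOW(S) = {$}


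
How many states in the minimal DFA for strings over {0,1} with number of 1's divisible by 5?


Track (count of 1) mod 5: states 0..4, accept at 0
Minimal DFA: 5 states


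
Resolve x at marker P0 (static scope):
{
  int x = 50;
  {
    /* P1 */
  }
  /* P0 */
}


x declared in the same block as P0
x = 50


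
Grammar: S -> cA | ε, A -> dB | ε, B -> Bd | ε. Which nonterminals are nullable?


A nonterminal is nullable iff some alternative derives ε (directly, or every symbol in it is nullable)
Nullable: {A, B, S}


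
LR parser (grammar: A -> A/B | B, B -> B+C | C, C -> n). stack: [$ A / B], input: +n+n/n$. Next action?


'+' can extend B; shift to build B -> B+C
Action: shift


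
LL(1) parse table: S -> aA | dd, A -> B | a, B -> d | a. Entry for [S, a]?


For [S, a]: 'a' ∈ FIRST(aA)
Entry: S -> aA


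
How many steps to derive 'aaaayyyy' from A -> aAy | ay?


Derivation: A => aAy => aaAyy => aaaAyyy => aaaayyyy
Steps: 4


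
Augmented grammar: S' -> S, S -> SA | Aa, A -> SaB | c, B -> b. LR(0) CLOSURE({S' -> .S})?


Start: S' -> .S
For each item with dot before a nonterminal B, add B -> .γ for every B-production
Closure: [S' -> .S, S -> .SA, S -> .Aa, A -> .SaB, A -> .c]


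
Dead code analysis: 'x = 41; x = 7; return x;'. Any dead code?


first assignment to x is overwritten before any read
Dead: 'x = 41'


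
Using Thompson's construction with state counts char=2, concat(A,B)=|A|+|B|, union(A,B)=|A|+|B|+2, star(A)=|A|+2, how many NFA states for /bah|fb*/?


Syntax tree has 5 char leaf(s), 1 union(s), 1 star(s)
chars contribute 5×2 = 10; each union adds +2; each star adds +2
Total: 10 + 2 + 2 = 14 states


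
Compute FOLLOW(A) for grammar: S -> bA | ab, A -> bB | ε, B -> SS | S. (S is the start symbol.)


$ ∈ FOLLOW(S). For each A -> αBβ: add FIRST(β)\{ε} to FOLLOW(B); if β nullable, add FOLLOW(A).
FOLLOW(A) = {$, a, b}


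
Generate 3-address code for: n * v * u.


Break into single-operator statements:
t1 = n * v
t2 = t1 * u


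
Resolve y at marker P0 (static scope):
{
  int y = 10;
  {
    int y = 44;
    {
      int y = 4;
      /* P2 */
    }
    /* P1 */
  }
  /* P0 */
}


y declared in the same block as P0
y = 10


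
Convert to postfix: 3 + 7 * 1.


* has higher precedence, evaluate 7*1 first
Postfix: 3 7 1 * +


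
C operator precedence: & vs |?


'&' is bitwise AND (level 5); '|' is bitwise OR (level 3)
Higher level binds tighter
'&' has higher precedence than '|'


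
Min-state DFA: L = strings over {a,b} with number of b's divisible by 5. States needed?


Track (count of b) mod 5: states 0..4, accept at 0
Minimal DFA: 5 states


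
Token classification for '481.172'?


Pattern: digits with a decimal point
Type: FLOAT_LITERAL


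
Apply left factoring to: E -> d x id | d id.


Common prefix: 'd'
Factored: E -> d E', E' -> x id | id


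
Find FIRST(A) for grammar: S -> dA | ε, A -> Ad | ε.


Per alternative of A: FIRST(Ad) = {d}; FIRST(ε) = {ε}
FIRST(A) = {d, ε}


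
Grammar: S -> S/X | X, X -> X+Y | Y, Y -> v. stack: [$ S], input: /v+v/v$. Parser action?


shift '/' to continue S -> S/X
Action: shift


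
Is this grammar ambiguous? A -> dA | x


right-linear, alternatives start with distinct terminals 'd' vs 'x': unique leftmost derivation
Unambiguous


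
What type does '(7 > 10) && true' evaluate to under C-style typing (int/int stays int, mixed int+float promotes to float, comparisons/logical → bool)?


Operand types: bool && bool
Rule: logical operators take bool operands and yield bool
Result type: bool


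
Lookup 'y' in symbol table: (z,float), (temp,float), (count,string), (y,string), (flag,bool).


Lookup 'y' → type string


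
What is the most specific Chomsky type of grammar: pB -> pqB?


LHS has context (more than one symbol) and |LHS| ≤ |RHS|
Classification: Type 1 (Context-Sensitive)


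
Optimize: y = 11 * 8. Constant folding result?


11 * 8 = 88 at compile time
Optimized: y = 88


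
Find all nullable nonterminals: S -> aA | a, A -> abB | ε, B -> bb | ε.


A nonterminal is nullable iff some alternative derives ε (directly, or every symbol in it is nullable)
Nullable: {A, B}


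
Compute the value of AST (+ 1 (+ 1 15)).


Evaluate inner: (+ 1 15) = 16
Evaluate root: (+ 1 16) = 17
Result: 17


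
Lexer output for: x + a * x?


Scan left to right, longest-match per lexeme
Tokens: ID(x), OP(+), ID(a), OP(*), ID(x)


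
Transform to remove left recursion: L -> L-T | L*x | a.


Left-recursive alternatives: L-T, L*x; non-recursive: a
Introduce L': L -> aL', L' -> -TL' | *xL' | ε


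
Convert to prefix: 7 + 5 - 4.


left-to-right (same/higher precedence on left): tree is (- (+ 7 5) 4)
Prefix: - + 7 5 4


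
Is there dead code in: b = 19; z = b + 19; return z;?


b is read by z's definition; z is returned
No dead code


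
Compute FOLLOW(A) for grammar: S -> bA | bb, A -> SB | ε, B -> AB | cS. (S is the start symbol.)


$ ∈ FOLLOW(S). For each A -> αBβ: add FIRST(β)\{ε} to FOLLOW(B); if β nullable, add FOLLOW(A).
FOLLOW(A) = {$, b, c}


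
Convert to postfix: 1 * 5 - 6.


Left to right (same or higher precedence on left)
Postfix: 1 5 * 6 -


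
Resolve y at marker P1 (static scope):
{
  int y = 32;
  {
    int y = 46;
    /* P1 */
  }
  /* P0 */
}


y declared in the same block as P1
y = 46


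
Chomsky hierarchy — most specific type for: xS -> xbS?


LHS has context (more than one symbol) and |LHS| ≤ |RHS|
Classification: Type 1 (Context-Sensitive)


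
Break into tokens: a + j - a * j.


Scan left to right, longest-match per lexeme
Tokens: ID(a), OP(+), ID(j), OP(-), ID(a), OP(*), ID(j)


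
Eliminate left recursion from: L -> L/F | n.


Left-recursive alternatives: L/F; non-recursive: n
Introduce L': L -> nL', L' -> /FL' | ε


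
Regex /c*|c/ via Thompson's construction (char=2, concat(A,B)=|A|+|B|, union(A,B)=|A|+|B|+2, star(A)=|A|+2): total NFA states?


Syntax tree has 2 char leaf(s), 1 union(s), 1 star(s)
chars contribute 2×2 = 4; each union adds +2; each star adds +2
Total: 4 + 2 + 2 = 8 states


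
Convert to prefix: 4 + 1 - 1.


left-to-right (same/higher precedence on left): tree is (- (+ 4 1) 1)
Prefix: - + 4 1 1


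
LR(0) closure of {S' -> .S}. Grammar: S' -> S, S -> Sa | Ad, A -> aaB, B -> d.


Start: S' -> .S
For each item with dot before a nonterminal B, add B -> .γ for every B-production
Closure: [S' -> .S, S -> .Sa, S -> .Ad, A -> .aaB]


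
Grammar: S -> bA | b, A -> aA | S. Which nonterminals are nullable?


A nonterminal is nullable iff some alternative derives ε (directly, or every symbol in it is nullable)
Nullable: {}


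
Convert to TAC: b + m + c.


Break into single-operator statements:
t1 = b + m
t2 = t1 + c


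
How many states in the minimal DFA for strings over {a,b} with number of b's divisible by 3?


Track (count of b) mod 3: states 0..2, accept at 0
Minimal DFA: 3 states


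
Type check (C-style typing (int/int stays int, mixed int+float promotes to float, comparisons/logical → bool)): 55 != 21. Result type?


Operand types: int != int
Rule: comparison yields bool
Result type: bool


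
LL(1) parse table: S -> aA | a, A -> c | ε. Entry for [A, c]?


For [A, c]: 'c' ∈ FIRST(c)
Entry: A -> c


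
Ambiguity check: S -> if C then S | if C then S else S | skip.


dangling else: 'if C then if C then skip else skip' parses two ways
Ambiguous


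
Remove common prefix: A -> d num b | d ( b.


Common prefix: 'd'
Factored: A -> d A', A' -> num b | ( b


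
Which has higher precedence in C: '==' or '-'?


'-' is additive (level 9); '==' is equality (level 6)
Higher level binds tighter
'-' has higher precedence than '=='


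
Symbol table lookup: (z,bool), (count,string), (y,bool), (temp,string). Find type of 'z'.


Lookup 'z' → type bool


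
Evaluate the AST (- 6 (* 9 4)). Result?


Evaluate inner: (* 9 4) = 36
Evaluate root: (- 6 36) = -30
Result: -30


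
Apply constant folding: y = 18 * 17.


18 * 17 = 306 at compile time
Optimized: y = 306


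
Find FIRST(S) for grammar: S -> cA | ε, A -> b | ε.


Per alternative of S: FIRST(cA) = {c}; FIRST(ε) = {ε}
FIRST(S) = {c, ε}


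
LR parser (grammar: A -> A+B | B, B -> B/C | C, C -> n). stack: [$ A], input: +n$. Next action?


shift '+' to continue A -> A+B
Action: shift


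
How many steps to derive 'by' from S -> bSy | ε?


Derivation: S => bSy => by
Steps: 2


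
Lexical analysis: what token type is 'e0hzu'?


Pattern: letter/underscore followed by alphanumerics, not a keyword
Type: IDENTIFIER


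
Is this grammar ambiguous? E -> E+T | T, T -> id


precedence layered via separate nonterminal T: deterministic
Unambiguous


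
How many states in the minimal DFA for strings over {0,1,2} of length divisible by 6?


Track length mod 6: states 0..5, accept at 0
Minimal DFA: 6 states


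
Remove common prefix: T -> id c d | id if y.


Common prefix: 'id'
Factored: T -> id T', T' -> c d | if y


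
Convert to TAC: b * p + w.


Break into single-operator statements:
t1 = b * p
t2 = t1 + w


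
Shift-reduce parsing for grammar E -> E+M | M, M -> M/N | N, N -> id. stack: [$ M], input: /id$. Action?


shift '/' to continue M -> M/N
Action: shift


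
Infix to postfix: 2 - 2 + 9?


Left to right (same or higher precedence on left)
Postfix: 2 2 - 9 +


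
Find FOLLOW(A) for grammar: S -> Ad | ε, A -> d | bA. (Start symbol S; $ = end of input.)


$ ∈ FOLLOW(S). For each A -> αBβ: add FIRST(β)\{ε} to FOLLOW(B); if β nullable, add FOLLOW(A).
FOLLOW(A) = {d}


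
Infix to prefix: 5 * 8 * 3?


left-to-right (same/higher precedence on left): tree is (* (* 5 8) 3)
Prefix: * * 5 8 3


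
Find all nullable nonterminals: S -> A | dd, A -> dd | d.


A nonterminal is nullable iff some alternative derives ε (directly, or every symbol in it is nullable)
Nullable: {}


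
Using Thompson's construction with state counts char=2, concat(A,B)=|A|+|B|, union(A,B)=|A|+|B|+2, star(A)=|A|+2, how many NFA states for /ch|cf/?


Syntax tree has 4 char leaf(s), 1 union(s), 0 star(s)
chars contribute 4×2 = 8; each union adds +2; each star adds +2
Total: 8 + 2 + 0 = 10 states


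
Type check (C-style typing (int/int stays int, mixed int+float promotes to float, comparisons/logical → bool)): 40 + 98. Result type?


Operand types: int + int
Rule: mixed int/float promotes to float; int/int stays int
Result type: int


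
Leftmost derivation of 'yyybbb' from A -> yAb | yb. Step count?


Derivation: A => yAb => yyAbb => yyybbb
Steps: 3


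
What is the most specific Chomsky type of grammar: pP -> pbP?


LHS has context (more than one symbol) and |LHS| ≤ |RHS|
Classification: Type 1 (Context-Sensitive)


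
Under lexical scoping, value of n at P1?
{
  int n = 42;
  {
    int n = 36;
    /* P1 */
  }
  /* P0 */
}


n declared in the same block as P1
n = 36


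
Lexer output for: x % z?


Scan left to right, longest-match per lexeme
Tokens: ID(x), OP(%), ID(z)


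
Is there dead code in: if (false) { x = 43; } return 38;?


condition is constant false, so the whole block is unreachable
Dead: 'if (false) { x = 43; }'


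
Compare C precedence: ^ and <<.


'<<' is shift (level 8); '^' is bitwise XOR (level 4)
Higher level binds tighter
'<<' has higher precedence than '^'


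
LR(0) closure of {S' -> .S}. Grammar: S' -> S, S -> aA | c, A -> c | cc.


Start: S' -> .S
For each item with dot before a nonterminal B, add B -> .γ for every B-production
Closure: [S' -> .S, S -> .aA, S -> .c]


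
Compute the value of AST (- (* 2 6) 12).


Evaluate inner: (* 2 6) = 12
Evaluate root: (- 12 12) = 0
Result: 0


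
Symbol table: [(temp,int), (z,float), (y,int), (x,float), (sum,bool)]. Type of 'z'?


Lookup 'z' → type float


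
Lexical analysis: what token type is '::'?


Pattern: operator symbol
Type: OPERATOR


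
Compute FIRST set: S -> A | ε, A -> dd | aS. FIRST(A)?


Per alternative of A: FIRST(dd) = {d}; FIRST(aS) = {a}
FIRST(A) = {a, d}


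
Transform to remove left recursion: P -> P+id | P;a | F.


Left-recursive alternatives: P+id, P;a; non-recursive: F
Introduce P': P -> FP', P' -> +idP' | ;aP' | ε


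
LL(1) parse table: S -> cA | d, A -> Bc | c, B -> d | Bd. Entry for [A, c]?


For [A, c]: 'c' ∈ FIRST(c)
Entry: A -> c


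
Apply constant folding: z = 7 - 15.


7 - 15 = -8 at compile time
Optimized: z = -8


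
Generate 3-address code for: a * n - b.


Break into single-operator statements:
t1 = a * n
t2 = t1 - b


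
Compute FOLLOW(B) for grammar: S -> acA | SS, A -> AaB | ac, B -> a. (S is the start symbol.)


$ ∈ FOLLOW(S). For each A -> αBβ: add FIRST(β)\{ε} to FOLLOW(B); if β nullable, add FOLLOW(A).
FOLLOW(B) = {$, a}


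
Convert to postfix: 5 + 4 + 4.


Left to right (same or higher precedence on left)
Postfix: 5 4 + 4 +


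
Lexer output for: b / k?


Scan left to right, longest-match per lexeme
Tokens: ID(b), OP(/), ID(k)


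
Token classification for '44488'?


Pattern: digits only
Type: INTEGER_LITERAL


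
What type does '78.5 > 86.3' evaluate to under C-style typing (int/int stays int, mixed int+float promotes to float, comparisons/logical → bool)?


Operand types: float > float
Rule: comparison yields bool
Result type: bool


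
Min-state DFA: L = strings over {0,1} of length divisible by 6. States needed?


Track length mod 6: states 0..5, accept at 0
Minimal DFA: 6 states


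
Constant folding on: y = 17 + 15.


17 + 15 = 32 at compile time
Optimized: y = 32


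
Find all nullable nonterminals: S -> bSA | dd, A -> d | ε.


A nonterminal is nullable iff some alternative derives ε (directly, or every symbol in it is nullable)
Nullable: {A}


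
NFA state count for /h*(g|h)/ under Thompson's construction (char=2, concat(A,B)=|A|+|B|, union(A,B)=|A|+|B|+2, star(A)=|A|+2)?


Syntax tree has 3 char leaf(s), 1 union(s), 1 star(s)
chars contribute 3×2 = 6; each union adds +2; each star adds +2
Total: 6 + 2 + 2 = 10 states


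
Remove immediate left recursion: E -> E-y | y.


Left-recursive alternatives: E-y; non-recursive: y
Introduce E': E -> yE', E' -> -yE' | ε


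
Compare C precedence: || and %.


'%' is multiplicative (level 10); '||' is logical OR (level 1)
Higher level binds tighter
'%' has higher precedence than '||'


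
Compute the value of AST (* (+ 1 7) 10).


Evaluate inner: (+ 1 7) = 8
Evaluate root: (* 8 10) = 80
Result: 80


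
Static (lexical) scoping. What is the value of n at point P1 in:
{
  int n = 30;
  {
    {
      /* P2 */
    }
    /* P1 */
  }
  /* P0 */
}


P1's block does not declare n; resolves to the enclosing declaration at depth 0
n = 30


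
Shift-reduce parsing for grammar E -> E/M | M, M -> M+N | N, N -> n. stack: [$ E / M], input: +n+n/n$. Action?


'+' can extend M; shift to build M -> M+N
Action: shift


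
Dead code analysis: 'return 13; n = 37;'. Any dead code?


statement follows a return and is unreachable
Dead: 'n = 37'


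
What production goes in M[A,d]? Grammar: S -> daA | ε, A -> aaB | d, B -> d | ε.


For [A, d]: 'd' ∈ FIRST(d)
Entry: A -> d


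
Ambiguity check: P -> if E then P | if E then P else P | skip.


dangling else: 'if E then if E then skip else skip' parses two ways
Ambiguous


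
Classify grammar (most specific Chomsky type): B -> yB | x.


Right-linear: every RHS is a terminal or a terminal followed by one nonterminal
Classification: Type 3 (Regular)


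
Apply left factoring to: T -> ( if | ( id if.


Common prefix: '('
Factored: T -> ( T', T' -> if | id if


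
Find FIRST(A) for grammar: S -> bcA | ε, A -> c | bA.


Per alternative of A: FIRST(c) = {c}; FIRST(bA) = {b}
FIRST(A) = {b, c}


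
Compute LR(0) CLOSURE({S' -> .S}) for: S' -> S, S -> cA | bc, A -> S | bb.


Start: S' -> .S
For each item with dot before a nonterminal B, add B -> .γ for every B-production
Closure: [S' -> .S, S -> .cA, S -> .bc]


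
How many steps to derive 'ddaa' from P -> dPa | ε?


Derivation: P => dPa => ddPaa => ddaa
Steps: 3


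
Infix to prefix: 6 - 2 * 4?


'*' binds tighter: tree is (- 6 (* 2 4))
Prefix: - 6 * 2 4


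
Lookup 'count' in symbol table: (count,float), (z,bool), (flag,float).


Lookup 'count' → type float


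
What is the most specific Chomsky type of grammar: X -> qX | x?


Right-linear: every RHS is a terminal or a terminal followed by one nonterminal
Classification: Type 3 (Regular)


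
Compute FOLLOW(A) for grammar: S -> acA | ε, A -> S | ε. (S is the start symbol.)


$ ∈ FOLLOW(S). For each A -> αBβ: add FIRST(β)\{ε} to FOLLOW(B); if β nullable, add FOLLOW(A).
FOLLOW(A) = {$}


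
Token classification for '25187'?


Pattern: digits only
Type: INTEGER_LITERAL


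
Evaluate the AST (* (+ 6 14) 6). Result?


Evaluate inner: (+ 6 14) = 20
Evaluate root: (* 20 6) = 120
Result: 120


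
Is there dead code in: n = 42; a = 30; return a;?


n is assigned but never read
Dead: 'n = 42'


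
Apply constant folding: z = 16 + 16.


16 + 16 = 32 at compile time
Optimized: z = 32


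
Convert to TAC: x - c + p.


Break into single-operator statements:
t1 = x - c
t2 = t1 + p


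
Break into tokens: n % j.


Scan left to right, longest-match per lexeme
Tokens: ID(n), OP(%), ID(j)


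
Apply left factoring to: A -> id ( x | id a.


Common prefix: 'id'
Factored: A -> id A', A' -> ( x | a


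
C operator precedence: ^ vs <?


'<' is relational (level 7); '^' is bitwise XOR (level 4)
Higher level binds tighter
'<' has higher precedence than '^'


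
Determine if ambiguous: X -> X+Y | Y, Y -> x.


precedence layered via separate nonterminal Y: deterministic
Unambiguous


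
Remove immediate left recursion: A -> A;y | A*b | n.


Left-recursive alternatives: A;y, A*b; non-recursive: n
Introduce A': A -> nA', A' -> ;yA' | *bA' | ε


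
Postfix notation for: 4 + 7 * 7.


* has higher precedence, evaluate 7*7 first
Postfix: 4 7 7 * +


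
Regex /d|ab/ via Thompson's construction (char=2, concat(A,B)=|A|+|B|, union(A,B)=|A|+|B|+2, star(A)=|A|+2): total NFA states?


Syntax tree has 3 char leaf(s), 1 union(s), 0 star(s)
chars contribute 3×2 = 6; each union adds +2; each star adds +2
Total: 6 + 2 + 0 = 8 states


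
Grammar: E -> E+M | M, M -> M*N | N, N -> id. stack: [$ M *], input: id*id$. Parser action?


no handle; shift 'id'
Action: shift


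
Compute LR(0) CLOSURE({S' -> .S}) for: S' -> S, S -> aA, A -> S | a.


Start: S' -> .S
For each item with dot before a nonterminal B, add B -> .γ for every B-production
Closure: [S' -> .S, S -> .aA]


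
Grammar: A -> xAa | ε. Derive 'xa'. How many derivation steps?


Derivation: A => xAa => xa
Steps: 2


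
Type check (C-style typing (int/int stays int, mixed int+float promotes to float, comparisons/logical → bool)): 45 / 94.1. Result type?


Operand types: int / float
Rule: mixed int/float promotes to float; int/int stays int
Result type: float


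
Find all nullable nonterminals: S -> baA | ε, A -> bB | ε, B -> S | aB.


A nonterminal is nullable iff some alternative derives ε (directly, or every symbol in it is nullable)
Nullable: {A, B, S}


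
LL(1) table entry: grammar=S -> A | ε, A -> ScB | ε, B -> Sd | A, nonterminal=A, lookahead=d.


For [A, d]: ε is nullable and 'd' ∈ FOLLOW(A)
Entry: A -> ε


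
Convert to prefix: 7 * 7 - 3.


left-to-right (same/higher precedence on left): tree is (- (* 7 7) 3)
Prefix: - * 7 7 3


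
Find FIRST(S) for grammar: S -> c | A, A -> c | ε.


Per alternative of S: FIRST(c) = {c}; FIRST(A) = {c, ε}
FIRST(S) = {c, ε}


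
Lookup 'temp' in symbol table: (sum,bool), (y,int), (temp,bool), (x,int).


Lookup 'temp' → type bool


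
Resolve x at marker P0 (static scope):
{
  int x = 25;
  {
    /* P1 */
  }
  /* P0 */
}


x declared in the same block as P0
x = 25


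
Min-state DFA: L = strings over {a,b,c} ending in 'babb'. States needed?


Track the longest suffix of input matching a prefix of 'babb': 5 classes (prefixes of length 0..4)
Minimal DFA: 5 states


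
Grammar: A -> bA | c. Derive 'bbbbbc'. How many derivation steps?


Derivation: A => bA => bbA => bbbA => bbbbA => bbbbbA => bbbbbc
Steps: 6


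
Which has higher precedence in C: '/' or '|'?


'/' is multiplicative (level 10); '|' is bitwise OR (level 3)
Higher level binds tighter
'/' has higher precedence than '|'


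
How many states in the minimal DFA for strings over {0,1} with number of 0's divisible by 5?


Track (count of 0) mod 5: states 0..4, accept at 0
Minimal DFA: 5 states


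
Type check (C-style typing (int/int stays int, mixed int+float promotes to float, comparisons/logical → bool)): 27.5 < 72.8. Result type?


Operand types: float < float
Rule: comparison yields bool
Result type: bool


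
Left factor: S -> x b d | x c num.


Common prefix: 'x'
Factored: S -> x S', S' -> b d | c num


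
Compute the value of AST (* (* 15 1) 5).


Evaluate inner: (* 15 1) = 15
Evaluate root: (* 15 5) = 75
Result: 75


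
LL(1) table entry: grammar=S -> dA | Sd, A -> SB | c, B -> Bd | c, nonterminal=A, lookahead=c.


For [A, c]: 'c' ∈ FIRST(c)
Entry: A -> c


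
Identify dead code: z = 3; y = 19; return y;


z is assigned but never read
Dead: 'z = 3'


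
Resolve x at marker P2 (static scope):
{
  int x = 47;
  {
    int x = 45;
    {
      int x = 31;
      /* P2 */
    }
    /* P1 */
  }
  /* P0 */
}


x declared in the same block as P2
x = 31


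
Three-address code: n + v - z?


Break into single-operator statements:
t1 = n + v
t2 = t1 - z


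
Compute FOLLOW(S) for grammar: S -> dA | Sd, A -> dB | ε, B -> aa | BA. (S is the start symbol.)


$ ∈ FOLLOW(S). For each A -> αBβ: add FIRST(β)\{ε} to FOLLOW(B); if β nullable, add FOLLOW(A).
FOLLOW(S) = {$, d}


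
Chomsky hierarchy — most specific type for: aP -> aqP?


LHS has context (more than one symbol) and |LHS| ≤ |RHS|
Classification: Type 1 (Context-Sensitive)


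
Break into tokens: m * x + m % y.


Scan left to right, longest-match per lexeme
Tokens: ID(m), OP(*), ID(x), OP(+), ID(m), OP(%), ID(y)


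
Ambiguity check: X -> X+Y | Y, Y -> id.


precedence layered via separate nonterminal Y: deterministic
Unambiguous


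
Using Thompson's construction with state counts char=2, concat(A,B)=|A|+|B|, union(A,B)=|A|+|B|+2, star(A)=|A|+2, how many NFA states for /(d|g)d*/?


Syntax tree has 3 char leaf(s), 1 union(s), 1 star(s)
chars contribute 3×2 = 6; each union adds +2; each star adds +2
Total: 6 + 2 + 2 = 10 states


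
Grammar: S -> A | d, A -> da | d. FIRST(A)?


Per alternative of A: FIRST(da) = {d}; FIRST(d) = {d}
FIRST(A) = {d}


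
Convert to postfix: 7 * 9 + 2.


Left to right (same or higher precedence on left)
Postfix: 7 9 * 2 +


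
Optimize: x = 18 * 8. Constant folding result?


18 * 8 = 144 at compile time
Optimized: x = 144


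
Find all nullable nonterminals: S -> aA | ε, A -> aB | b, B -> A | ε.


A nonterminal is nullable iff some alternative derives ε (directly, or every symbol in it is nullable)
Nullable: {B, S}


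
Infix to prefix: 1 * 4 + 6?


left-to-right (same/higher precedence on left): tree is (+ (* 1 4) 6)
Prefix: + * 1 4 6


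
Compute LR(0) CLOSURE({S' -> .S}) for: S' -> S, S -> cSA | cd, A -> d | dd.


Start: S' -> .S
For each item with dot before a nonterminal B, add B -> .γ for every B-production
Closure: [S' -> .S, S -> .cSA, S -> .cd]


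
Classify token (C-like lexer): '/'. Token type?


Pattern: operator symbol
Type: OPERATOR


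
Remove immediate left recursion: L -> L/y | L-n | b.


Left-recursive alternatives: L/y, L-n; non-recursive: b
Introduce L': L -> bL', L' -> /yL' | -nL' | ε


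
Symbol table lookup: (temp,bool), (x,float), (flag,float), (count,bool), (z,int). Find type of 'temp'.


Lookup 'temp' → type bool


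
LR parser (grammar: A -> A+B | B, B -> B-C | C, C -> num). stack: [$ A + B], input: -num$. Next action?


'-' can extend B; shift to build B -> B-C
Action: shift


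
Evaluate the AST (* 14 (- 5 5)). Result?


Evaluate inner: (- 5 5) = 0
Evaluate root: (* 14 0) = 0
Result: 0


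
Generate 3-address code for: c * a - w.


Break into single-operator statements:
t1 = c * a
t2 = t1 - w


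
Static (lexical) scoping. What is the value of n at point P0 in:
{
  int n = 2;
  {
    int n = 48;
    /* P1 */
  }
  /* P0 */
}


n declared in the same block as P0
n = 2


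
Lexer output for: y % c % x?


Scan left to right, longest-match per lexeme
Tokens: ID(y), OP(%), ID(c), OP(%), ID(x)


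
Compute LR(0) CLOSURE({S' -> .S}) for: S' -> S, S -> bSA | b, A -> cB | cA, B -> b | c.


Start: S' -> .S
For each item with dot before a nonterminal B, add B -> .γ for every B-production
Closure: [S' -> .S, S -> .bSA, S -> .b]


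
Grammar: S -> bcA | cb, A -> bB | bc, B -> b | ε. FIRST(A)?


Per alternative of A: FIRST(bB) = {b}; FIRST(bc) = {b}
FIRST(A) = {b}


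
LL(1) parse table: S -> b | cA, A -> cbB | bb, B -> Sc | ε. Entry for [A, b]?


For [A, b]: 'b' ∈ FIRST(bb)
Entry: A -> bb


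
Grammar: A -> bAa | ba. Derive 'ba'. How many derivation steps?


Derivation: A => ba
Steps: 1


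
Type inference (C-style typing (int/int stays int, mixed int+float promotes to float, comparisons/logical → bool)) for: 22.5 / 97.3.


Operand types: float / float
Rule: mixed int/float promotes to float; int/int stays int
Result type: float
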